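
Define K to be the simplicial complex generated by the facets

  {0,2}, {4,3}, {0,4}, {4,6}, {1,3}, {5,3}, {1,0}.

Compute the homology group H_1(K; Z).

Fix the vertex order 0 < 1 < 2 < 3 < 4 < 5 < 6 and write every simplex with vertices in increasing order. Then dim K = 1 and the simplices of K are:

  0-simplices (7): [0], [1], [2], [3], [4], [5], [6]
  1-simplices (7): [0,1], [0,2], [0,4], [1,3], [3,4], [3,5], [4,6]

giving chain groups C_0 ≅ Z^7, C_1 ≅ Z^7.

∂_1: C_1 → C_0 sends each edge [p,q] (with p < q) to q − p.
This gives a 7×7 integer matrix of rank 6; reducing to Smith normal form yields diagonal entries (1,1,1,1,1,1).

Reading off H_k = ker ∂_k / im ∂_{k+1}:

  H_1: rank ker ∂_1 − rank ∂_2 = (7 − 6) − 0 = 1, and there is no ∂_2, so H_1 ≅ Z.

H_1 = Z.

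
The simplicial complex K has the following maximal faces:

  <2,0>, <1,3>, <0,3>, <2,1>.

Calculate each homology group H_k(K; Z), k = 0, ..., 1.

H_0 ≅ Z,  H_1 ≅ Z.

Fix the vertex order 0 < 1 < 2 < 3 and write every simplex with vertices in increasing order. Then dim K = 1 and the simplices of K are:

  0-simplices (4): [0], [1], [2], [3]
  1-simplices (4): [0,2], [0,3], [1,2], [1,3]

Hence C_0 ≅ Z^4, C_1 ≅ Z^4.

∂_1: C_1 → C_0 maps an edge to its endpoints' difference, ∂[p,q] = q − p.
As a 4×4 matrix over Z this has rank 3, with invariant factors (1,1,1).

Computing H_k = (kernel of ∂_k) / (image of ∂_{k+1}):

  H_0: rank C_0 − rank ∂_1 = 4 − 3 = 1, and the invariant factors of ∂_1 are all 1, so H_0 ≅ Z.
  H_1: rank ker ∂_1 − rank ∂_2 = (4 − 3) − 0 = 1, and there is no ∂_2, so H_1 ≅ Z.

As a check, the Euler characteristic is 4 − 4 = 0, which agrees with 1 − 1 = 0.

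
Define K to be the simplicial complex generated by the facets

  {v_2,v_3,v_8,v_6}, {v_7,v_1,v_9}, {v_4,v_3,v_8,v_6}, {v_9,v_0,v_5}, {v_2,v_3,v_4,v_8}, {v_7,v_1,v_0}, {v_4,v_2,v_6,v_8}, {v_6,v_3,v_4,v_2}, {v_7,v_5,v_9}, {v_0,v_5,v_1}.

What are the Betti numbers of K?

b_0 = 2, b_1 = 1, b_2 = 0, b_3 = 1.

K has 10 vertices, 20 edges, 15 triangles, 5 3-simplices.
rank ∂_0 = 0, rank ∂_1 = 8 ⇒ b_0 = 10 − 0 − 8 = 2; all invariant factors of ∂_1 are 1 so no torsion. So H_0 ≅ Z^2.
rank ∂_1 = 8, rank ∂_2 = 11 ⇒ b_1 = 20 − 8 − 11 = 1; all invariant factors of ∂_2 are 1 so no torsion. So H_1 ≅ Z.
rank ∂_2 = 11, rank ∂_3 = 4 ⇒ b_2 = 15 − 11 − 4 = 0; all invariant factors of ∂_3 are 1 so no torsion. So H_2 ≅ 0.
rank ∂_3 = 4, rank ∂_4 = 0 ⇒ b_3 = 5 − 4 − 0 = 1. So H_3 ≅ Z.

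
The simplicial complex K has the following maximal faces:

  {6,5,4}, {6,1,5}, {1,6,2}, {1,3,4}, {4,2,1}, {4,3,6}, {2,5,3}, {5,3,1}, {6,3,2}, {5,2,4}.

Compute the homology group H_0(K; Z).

H_0 ≅ Z.

K has 6 vertices, 15 edges, 10 triangles.
rank ∂_0 = 0, rank ∂_1 = 5 ⇒ b_0 = 6 − 0 − 5 = 1; all invariant factors of ∂_1 are 1 so no torsion. So H_0 = Z.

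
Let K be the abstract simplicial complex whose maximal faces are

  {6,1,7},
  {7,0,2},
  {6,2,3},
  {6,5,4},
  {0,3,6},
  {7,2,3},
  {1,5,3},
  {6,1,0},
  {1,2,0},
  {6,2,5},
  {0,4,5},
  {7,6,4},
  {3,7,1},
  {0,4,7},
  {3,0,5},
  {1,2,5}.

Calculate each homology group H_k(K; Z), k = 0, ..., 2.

We work with the vertex ordering 0 < 1 < 2 < 3 < 4 < 5 < 6 < 7. The simplices of K, each written with vertices in increasing order, are:

  0-simplices (8): [0], [1], [2], [3], [4], [5], [6], [7]
  1-simplices (24): (24 of them)
  2-simplices (16): [0,1,2], [0,1,6], [0,2,7], [0,3,5], [0,3,6], [0,4,5], [0,4,7], [1,2,5], [1,3,5], [1,3,7], [1,6,7], [2,3,6], [2,3,7], [2,5,6], [4,5,6], [4,6,7]

giving chain groups C_0 ≅ Z^8, C_1 ≅ Z^24, C_2 ≅ Z^16.

∂_1: C_1 → C_0 sends each edge [p,q] (with p < q) to q − p. For instance
  ∂[2,5] = [5] − [2].
As a 8×24 matrix over Z this has rank 7, with invariant factors (1,1,1,1,1,1,1).

The boundary map ∂_2: C_2 → C_1 acts by ∂[p,q,r] = [q,r] − [p,r] + [p,q]. For instance
  ∂[1,6,7] = [6,7] − [1,7] + [1,6],
  ∂[4,6,7] = [6,7] − [4,7] + [4,6].
The 24×16 boundary matrix has rank 15 and Smith normal form diag(1,1,1,1,1,1,1,1,1,1,1,1,1,1,1).

From H_k ≅ ker(∂_k) / im(∂_{k+1}) we obtain:

  H_0: rank C_0 − rank ∂_1 = 8 − 7 = 1, and the invariant factors of ∂_1 are all 1, so H_0 = Z.
  H_1: rank ker ∂_1 − rank ∂_2 = (24 − 7) − 15 = 2, and the invariant factors of ∂_2 are all 1, so H_1 = Z^2.
  H_2: rank ker ∂_2 − rank ∂_3 = (16 − 15) − 0 = 1, and there is no ∂_3, so H_2 = Z.

As a check, the Euler characteristic is 8 − 24 + 16 = 0, which agrees with 1 − 2 + 1 = 0.

H_0 = Z,  H_1 = Z^2,  H_2 = Z.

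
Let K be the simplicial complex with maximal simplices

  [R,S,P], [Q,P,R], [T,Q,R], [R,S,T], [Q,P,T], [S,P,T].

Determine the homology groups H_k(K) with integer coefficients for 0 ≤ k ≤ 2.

K has 5 vertices, 9 edges, 6 triangles.
rank ∂_0 = 0, rank ∂_1 = 4 ⇒ b_0 = 5 − 0 − 4 = 1; all invariant factors of ∂_1 are 1 so no torsion. So H_0 ≅ Z.
rank ∂_1 = 4, rank ∂_2 = 5 ⇒ b_1 = 9 − 4 − 5 = 0; all invariant factors of ∂_2 are 1 so no torsion. So H_1 ≅ 0.
rank ∂_2 = 5, rank ∂_3 = 0 ⇒ b_2 = 6 − 5 − 0 = 1. So H_2 ≅ Z.

H_0 ≅ Z,  H_1 = 0,  H_2 ≅ Z.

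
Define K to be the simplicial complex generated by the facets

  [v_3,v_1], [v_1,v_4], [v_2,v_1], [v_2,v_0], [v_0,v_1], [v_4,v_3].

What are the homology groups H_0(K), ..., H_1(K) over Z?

H_0 = Z,  H_1 = Z^2.

Fix the vertex order v_0 < v_1 < v_2 < v_3 < v_4 and write every simplex with vertices in increasing order. Then dim K = 1 and the simplices of K are:

  0-simplices (5): [v_0], [v_1], [v_2], [v_3], [v_4]
  1-simplices (6): [v_0,v_1], [v_0,v_2], [v_1,v_2], [v_1,v_3], [v_1,v_4], [v_3,v_4]

so the chain groups are C_0 ≅ Z^5, C_1 ≅ Z^6.

The boundary map ∂_1: C_1 → C_0 sends each edge [p,q] (with p < q) to q − p.
As a 5×6 matrix over Z this has rank 4, with invariant factors (1,1,1,1).

Reading off H_k = ker ∂_k / im ∂_{k+1}:

  H_0: rank C_0 − rank ∂_1 = 5 − 4 = 1, and the invariant factors of ∂_1 are all 1, so H_0 = Z.
  H_1: rank ker ∂_1 − rank ∂_2 = (6 − 4) − 0 = 2, and there is no ∂_2, so H_1 = Z^2.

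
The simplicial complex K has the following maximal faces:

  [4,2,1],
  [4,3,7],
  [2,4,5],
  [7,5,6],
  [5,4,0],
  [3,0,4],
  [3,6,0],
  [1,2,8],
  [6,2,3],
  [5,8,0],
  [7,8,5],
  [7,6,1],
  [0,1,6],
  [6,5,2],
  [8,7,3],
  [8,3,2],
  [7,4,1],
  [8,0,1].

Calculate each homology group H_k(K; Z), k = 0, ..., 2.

Take the total order 0 < 1 < 2 < 3 < 4 < 5 < 6 < 7 < 8 on the vertex set. Then K (dimension 2) consists of the simplices:

  0-simplices (9): [0], [1], [2], [3], [4], [5], [6], [7], [8]
  1-simplices (27): (27 of them)
  2-simplices (18): [0,1,6], [0,1,8], [0,3,4], [0,3,6], [0,4,5], [0,5,8], [1,2,4], [1,2,8], [1,4,7], [1,6,7], [2,3,6], [2,3,8], [2,4,5], [2,5,6], [3,4,7], [3,7,8], [5,6,7], [5,7,8]

Hence C_0 ≅ Z^9, C_1 ≅ Z^27, C_2 ≅ Z^18.

∂_1: C_1 → C_0 sends each edge [p,q] (with p < q) to q − p. For instance
  ∂[2,5] = [5] − [2].
The 9×27 boundary matrix has rank 8 and Smith normal form diag(1,1,1,1,1,1,1,1).

The boundary map ∂_2: C_2 → C_1 sends each 2-simplex [p,q,r] to [q,r] − [p,r] + [p,q]. For instance
  ∂[2,3,6] = [3,6] − [2,6] + [2,3],
  ∂[2,4,5] = [4,5] − [2,5] + [2,4].
The 27×18 boundary matrix has rank 17 and Smith normal form diag(1,1,1,1,1,1,1,1,1,1,1,1,1,1,1,1,1).

Now H_k = ker ∂_k / im ∂_{k+1}, so:

  H_0: rank C_0 − rank ∂_1 = 9 − 8 = 1, and the invariant factors of ∂_1 are all 1, so H_0 ≅ Z.
  H_1: rank ker ∂_1 − rank ∂_2 = (27 − 8) − 17 = 2, and the invariant factors of ∂_2 are all 1, so H_1 ≅ Z^2.
  H_2: rank ker ∂_2 − rank ∂_3 = (18 − 17) − 0 = 1, and there is no ∂_3, so H_2 ≅ Z.

As a check, the Euler characteristic is 9 − 27 + 18 = 0, which agrees with 1 − 2 + 1 = 0.
(K is a triangulation of the torus T^2.)

H_0 ≅ Z,  H_1 ≅ Z^2,  H_2 ≅ Z.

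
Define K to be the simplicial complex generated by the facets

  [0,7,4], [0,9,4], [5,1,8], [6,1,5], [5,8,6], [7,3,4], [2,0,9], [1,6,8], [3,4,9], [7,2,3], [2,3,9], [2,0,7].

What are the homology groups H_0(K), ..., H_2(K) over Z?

H_0 = Z^2,  H_1 = 0,  H_2 = Z^2.

We work with the vertex ordering 0 < 1 < 2 < 3 < 4 < 5 < 6 < 7 < 8 < 9. The simplices of K, each written with vertices in increasing order, are:

  0-simplices (10): [0], [1], [2], [3], [4], [5], [6], [7], [8], [9]
  1-simplices (18): [0,2], [0,4], [0,7], [0,9], [1,5], [1,6], [1,8], [2,3], [2,7], [2,9], [3,4], [3,7], [3,9], [4,7], [4,9], [5,6], [5,8], [6,8]
  2-simplices (12): [0,2,7], [0,2,9], [0,4,7], [0,4,9], [1,5,6], [1,5,8], [1,6,8], [2,3,7], [2,3,9], [3,4,7], [3,4,9], [5,6,8]

so the chain groups are C_0 ≅ Z^10, C_1 ≅ Z^18, C_2 ≅ Z^12.

∂_1: C_1 → C_0 maps an edge to its endpoints' difference, ∂[p,q] = q − p. For instance
  ∂[2,3] = [3] − [2].
The 10×18 boundary matrix has rank 8 and Smith normal form diag(1,1,1,1,1,1,1,1).

The boundary map ∂_2: C_2 → C_1 maps a triangle to the signed sum of its edges. For instance
  ∂[3,4,7] = [4,7] − [3,7] + [3,4],
  ∂[1,5,8] = [5,8] − [1,8] + [1,5].
The resulting 18×12 matrix has rank 10, and its Smith normal form has invariant factors (1,1,1,1,1,1,1,1,1,1).

Now H_k = ker ∂_k / im ∂_{k+1}, so:

  H_0: rank C_0 − rank ∂_1 = 10 − 8 = 2, and the invariant factors of ∂_1 are all 1, so H_0 = Z^2.
  H_1: rank ker ∂_1 − rank ∂_2 = (18 − 8) − 10 = 0, and the invariant factors of ∂_2 are all 1, so H_1 = 0.
  H_2: rank ker ∂_2 − rank ∂_3 = (12 − 10) − 0 = 2, and there is no ∂_3, so H_2 = Z^2.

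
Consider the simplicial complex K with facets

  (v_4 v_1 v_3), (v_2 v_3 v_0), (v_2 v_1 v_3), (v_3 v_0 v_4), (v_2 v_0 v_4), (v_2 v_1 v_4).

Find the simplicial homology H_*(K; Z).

H_0 = Z,  H_1 = 0,  H_2 = Z.

Take the total order v_0 < v_1 < v_2 < v_3 < v_4 on the vertex set. Then K (dimension 2) consists of the simplices:

  0-simplices (5): [v_0], [v_1], [v_2], [v_3], [v_4]
  1-simplices (9): [v_0,v_2], [v_0,v_3], [v_0,v_4], [v_1,v_2], [v_1,v_3], [v_1,v_4], [v_2,v_3], [v_2,v_4], [v_3,v_4]
  2-simplices (6): [v_0,v_2,v_3], [v_0,v_2,v_4], [v_0,v_3,v_4], [v_1,v_2,v_3], [v_1,v_2,v_4], [v_1,v_3,v_4]

giving chain groups C_0 ≅ Z^5, C_1 ≅ Z^9, C_2 ≅ Z^6.

∂_1: C_1 → C_0 maps an edge to its endpoints' difference, ∂[p,q] = q − p. For instance
  ∂[v_2,v_4] = [v_4] − [v_2].
As a 5×9 matrix over Z this has rank 4, with invariant factors (1,1,1,1).

The boundary map ∂_2: C_2 → C_1 acts by ∂[p,q,r] = [q,r] − [p,r] + [p,q]. For instance
  ∂[v_0,v_3,v_4] = [v_3,v_4] − [v_0,v_4] + [v_0,v_3],
  ∂[v_0,v_2,v_3] = [v_2,v_3] − [v_0,v_3] + [v_0,v_2].
As a 9×6 matrix over Z this has rank 5, with invariant factors (1,1,1,1,1).

Computing H_k = (kernel of ∂_k) / (image of ∂_{k+1}):

  H_0: rank C_0 − rank ∂_1 = 5 − 4 = 1, and the invariant factors of ∂_1 are all 1, so H_0 = Z.
  H_1: rank ker ∂_1 − rank ∂_2 = (9 − 4) − 5 = 0, and the invariant factors of ∂_2 are all 1, so H_1 = 0.
  H_2: rank ker ∂_2 − rank ∂_3 = (6 − 5) − 0 = 1, and there is no ∂_3, so H_2 = Z.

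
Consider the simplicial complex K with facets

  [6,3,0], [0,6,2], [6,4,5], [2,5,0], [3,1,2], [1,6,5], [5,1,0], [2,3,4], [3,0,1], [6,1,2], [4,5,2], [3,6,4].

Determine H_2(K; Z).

H_2 = 0.

Fix the vertex order 0 < 1 < 2 < 3 < 4 < 5 < 6 and write every simplex with vertices in increasing order. Then dim K = 2 and the simplices of K are:

  0-simplices (7): [0], [1], [2], [3], [4], [5], [6]
  1-simplices (18): [0,1], [0,2], [0,3], [0,5], [0,6], [1,2], [1,3], [1,5], [1,6], [2,3], [2,4], [2,5], [2,6], [3,4], [3,6], [4,5], [4,6], [5,6]
  2-simplices (12): [0,1,3], [0,1,5], [0,2,5], [0,2,6], [0,3,6], [1,2,3], [1,2,6], [1,5,6], [2,3,4], [2,4,5], [3,4,6], [4,5,6]

so the chain groups are C_0 ≅ Z^7, C_1 ≅ Z^18, C_2 ≅ Z^12.

∂_1: C_1 → C_0 maps an edge to its endpoints' difference, ∂[p,q] = q − p.
The resulting 7×18 matrix has rank 6, and its Smith normal form has invariant factors (1,1,1,1,1,1).

Boundary ∂_2: C_2 → C_1 acts by ∂[p,q,r] = [q,r] − [p,r] + [p,q]. For instance
  ∂[1,2,3] = [2,3] − [1,3] + [1,2],
  ∂[0,2,5] = [2,5] − [0,5] + [0,2].
This gives a 18×12 integer matrix of rank 12; reducing to Smith normal form yields diagonal entries (1,1,1,1,1,1,1,1,1,1,1,2).

Reading off H_k = ker ∂_k / im ∂_{k+1}:

  H_2: rank ker ∂_2 − rank ∂_3 = (12 − 12) − 0 = 0, and there is no ∂_3, so H_2 = 0.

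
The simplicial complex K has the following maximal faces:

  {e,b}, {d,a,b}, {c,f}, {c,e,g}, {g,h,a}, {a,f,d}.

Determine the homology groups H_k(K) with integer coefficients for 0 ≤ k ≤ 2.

H_0 ≅ Z,  H_1 ≅ Z^2,  H_2 = 0.

Order the vertices as a < b < c < d < e < f < g < h. Listing each simplex with vertices in this order, K has dimension 2 with simplices:

  0-simplices (8): a, b, c, d, e, f, g, h
  1-simplices (13): ab, ad, af, ag, ah, bd, be, ce, cf, cg, df, eg, gh
  2-simplices (4): abd, adf, agh, ceg

Hence C_0 ≅ Z^8, C_1 ≅ Z^13, C_2 ≅ Z^4.

The boundary map ∂_1: C_1 → C_0 sends each edge [p,q] (with p < q) to q − p.
The resulting 8×13 matrix has rank 7, and its Smith normal form has invariant factors (1,1,1,1,1,1,1).

The boundary map ∂_2: C_2 → C_1 acts by ∂[p,q,r] = [q,r] − [p,r] + [p,q]. For instance
  ∂ceg = eg − cg + ce,
  ∂agh = gh − ah + ag.
As a 13×4 matrix over Z this has rank 4, with invariant factors (1,1,1,1).

Reading off H_k = ker ∂_k / im ∂_{k+1}:

  H_0: rank C_0 − rank ∂_1 = 8 − 7 = 1, and the invariant factors of ∂_1 are all 1, so H_0 ≅ Z.
  H_1: rank ker ∂_1 − rank ∂_2 = (13 − 7) − 4 = 2, and the invariant factors of ∂_2 are all 1, so H_1 ≅ Z^2.
  H_2: rank ker ∂_2 − rank ∂_3 = (4 − 4) − 0 = 0, and there is no ∂_3, so H_2 ≅ 0.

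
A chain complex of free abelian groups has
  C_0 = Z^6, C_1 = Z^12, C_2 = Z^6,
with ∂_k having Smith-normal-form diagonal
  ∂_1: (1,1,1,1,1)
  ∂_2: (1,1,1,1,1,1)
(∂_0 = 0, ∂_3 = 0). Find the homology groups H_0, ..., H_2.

H_0: b_0 = 6 − 0 − 5 = 1; torsion from ∂_1 factors > 1: none. So H_0 ≅ Z.
H_1: b_1 = 12 − 5 − 6 = 1; torsion from ∂_2 factors > 1: none. So H_1 ≅ Z.
H_2: b_2 = 6 − 6 − 0 = 0; torsion from ∂_3 factors > 1: none. So H_2 ≅ 0.

H_0 ≅ Z,  H_1 ≅ Z,  H_2 = 0.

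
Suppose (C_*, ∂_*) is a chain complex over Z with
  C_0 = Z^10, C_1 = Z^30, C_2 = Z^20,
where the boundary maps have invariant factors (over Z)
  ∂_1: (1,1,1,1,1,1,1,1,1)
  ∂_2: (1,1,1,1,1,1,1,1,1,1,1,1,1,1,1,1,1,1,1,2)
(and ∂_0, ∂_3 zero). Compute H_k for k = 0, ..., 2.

H_0 = Z,  H_1 = Z ⊕ Z/2,  H_2 = 0.

H_0: b_0 = 10 − 0 − 9 = 1; torsion from ∂_1 factors > 1: none. So H_0 = Z.
H_1: b_1 = 30 − 9 − 20 = 1; torsion from ∂_2 factors > 1: [2]. So H_1 = Z ⊕ Z/2.
H_2: b_2 = 20 − 20 − 0 = 0; torsion from ∂_3 factors > 1: none. So H_2 = 0.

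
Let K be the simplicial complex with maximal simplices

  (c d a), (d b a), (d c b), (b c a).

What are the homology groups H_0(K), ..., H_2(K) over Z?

Take the total order a < b < c < d on the vertex set. Then K (dimension 2) consists of the simplices:

  0-simplices (4): a, b, c, d
  1-simplices (6): ab, ac, ad, bc, bd, cd
  2-simplices (4): abc, abd, acd, bcd

giving chain groups C_0 ≅ Z^4, C_1 ≅ Z^6, C_2 ≅ Z^4.

∂_1: C_1 → C_0 is given by ∂[p,q] = [q] − [p].
The 4×6 boundary matrix has rank 3 and Smith normal form diag(1,1,1).

The boundary map ∂_2: C_2 → C_1 acts by ∂[p,q,r] = [q,r] − [p,r] + [p,q]. For instance
  ∂bcd = cd − bd + bc,
  ∂acd = cd − ad + ac.
The resulting 6×4 matrix has rank 3, and its Smith normal form has invariant factors (1,1,1).

Computing H_k = (kernel of ∂_k) / (image of ∂_{k+1}):

  H_0: rank C_0 − rank ∂_1 = 4 − 3 = 1, and the invariant factors of ∂_1 are all 1, so H_0 = Z.
  H_1: rank ker ∂_1 − rank ∂_2 = (6 − 3) − 3 = 0, and the invariant factors of ∂_2 are all 1, so H_1 = 0.
  H_2: rank ker ∂_2 − rank ∂_3 = (4 − 3) − 0 = 1, and there is no ∂_3, so H_2 = Z.

(K is a triangulation of the 2-sphere S^2.)

H_0 = Z,  H_1 = 0,  H_2 = Z.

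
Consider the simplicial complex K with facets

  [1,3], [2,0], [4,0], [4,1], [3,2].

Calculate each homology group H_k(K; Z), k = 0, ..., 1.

H_0 ≅ Z,  H_1 ≅ Z.

We work with the vertex ordering 0 < 1 < 2 < 3 < 4. The simplices of K, each written with vertices in increasing order, are:

  0-simplices (5): [0], [1], [2], [3], [4]
  1-simplices (5): [0,2], [0,4], [1,3], [1,4], [2,3]

Hence C_0 ≅ Z^5, C_1 ≅ Z^5.

∂_1: C_1 → C_0 is given by ∂[p,q] = [q] − [p].
The 5×5 boundary matrix has rank 4 and Smith normal form diag(1,1,1,1).

Reading off H_k = ker ∂_k / im ∂_{k+1}:

  H_0: rank C_0 − rank ∂_1 = 5 − 4 = 1, and the invariant factors of ∂_1 are all 1, so H_0 ≅ Z.
  H_1: rank ker ∂_1 − rank ∂_2 = (5 − 4) − 0 = 1, and there is no ∂_2, so H_1 ≅ Z.

As a check, the Euler characteristic is 5 − 5 = 0, which agrees with 1 − 1 = 0.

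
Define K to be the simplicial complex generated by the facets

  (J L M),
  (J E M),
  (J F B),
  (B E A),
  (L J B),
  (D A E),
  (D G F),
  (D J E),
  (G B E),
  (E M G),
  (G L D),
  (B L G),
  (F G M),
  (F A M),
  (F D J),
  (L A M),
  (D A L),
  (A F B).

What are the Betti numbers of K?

b_0 = 1, b_1 = 2, b_2 = 1.

Take the total order A < B < D < E < F < G < J < L < M on the vertex set. Then K (dimension 2) consists of the simplices:

  0-simplices (9): A, B, D, E, F, G, J, L, M
  1-simplices (27): AB, AD, AE, AF, AL, AM, BE, BF, BG, BJ, BL, DE, DF, DG, DJ, DL, EG, EJ, EM, FG, FJ, FM, GL, GM, JL, JM, LM
  2-simplices (18): ABE, ABF, ADE, ADL, AFM, ALM, BEG, BFJ, BGL, BJL, DEJ, DFG, DFJ, DGL, EGM, EJM, FGM, JLM

Hence C_0 ≅ Z^9, C_1 ≅ Z^27, C_2 ≅ Z^18.

The boundary map ∂_1: C_1 → C_0 is given by ∂[p,q] = [q] − [p].
As a 9×27 matrix over Z this has rank 8, with invariant factors (1,1,1,1,1,1,1,1).

The boundary map ∂_2: C_2 → C_1 acts by ∂[p,q,r] = [q,r] − [p,r] + [p,q]. For instance
  ∂DFG = FG − DG + DF,
  ∂BJL = JL − BL + BJ.
The 27×18 boundary matrix has rank 17 and Smith normal form diag(1,1,1,1,1,1,1,1,1,1,1,1,1,1,1,1,1).

Now H_k = ker ∂_k / im ∂_{k+1}, so:

  H_0: rank C_0 − rank ∂_1 = 9 − 8 = 1, and the invariant factors of ∂_1 are all 1, so H_0 = Z.
  H_1: rank ker ∂_1 − rank ∂_2 = (27 − 8) − 17 = 2, and the invariant factors of ∂_2 are all 1, so H_1 = Z^2.
  H_2: rank ker ∂_2 − rank ∂_3 = (18 − 17) − 0 = 1, and there is no ∂_3, so H_2 = Z.

Hence the Betti numbers are b_0 = 1, b_1 = 2, b_2 = 1.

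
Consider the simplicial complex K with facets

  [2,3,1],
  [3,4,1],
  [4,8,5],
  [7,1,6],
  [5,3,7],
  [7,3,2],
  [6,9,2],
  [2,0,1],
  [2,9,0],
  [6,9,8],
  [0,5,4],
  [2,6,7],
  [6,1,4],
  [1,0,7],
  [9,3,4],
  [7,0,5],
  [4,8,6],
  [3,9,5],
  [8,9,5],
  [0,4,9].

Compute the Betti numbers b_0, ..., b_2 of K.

We work with the vertex ordering 0 < 1 < 2 < 3 < 4 < 5 < 6 < 7 < 8 < 9. The simplices of K, each written with vertices in increasing order, are:

  0-simplices (10): [0], [1], [2], [3], [4], [5], [6], [7], [8], [9]
  1-simplices (30): (30 of them)
  2-simplices (20): (20 of them)

so the chain groups are C_0 ≅ Z^10, C_1 ≅ Z^30, C_2 ≅ Z^20.

Boundary ∂_1: C_1 → C_0 is given by ∂[p,q] = [q] − [p].
The 10×30 boundary matrix has rank 9 and Smith normal form diag(1,1,1,1,1,1,1,1,1).

The boundary map ∂_2: C_2 → C_1 sends each 2-simplex [p,q,r] to [q,r] − [p,r] + [p,q]. For instance
  ∂[3,5,9] = [5,9] − [3,9] + [3,5],
  ∂[3,5,7] = [5,7] − [3,7] + [3,5].
The 30×20 boundary matrix has rank 20 and Smith normal form diag(1,1,1,1,1,1,1,1,1,1,1,1,1,1,1,1,1,1,1,2).

From H_k ≅ ker(∂_k) / im(∂_{k+1}) we obtain:

  H_0: rank C_0 − rank ∂_1 = 10 − 9 = 1, and the invariant factors of ∂_1 are all 1, so H_0 = Z.
  H_1: rank ker ∂_1 − rank ∂_2 = (30 − 9) − 20 = 1, and ∂_2 has invariant factor 2 > 1, so H_1 = Z ⊕ Z/2.
  H_2: rank ker ∂_2 − rank ∂_3 = (20 − 20) − 0 = 0, and there is no ∂_3, so H_2 = 0.

As a check, the Euler characteristic is 10 − 30 + 20 = 0, which agrees with 1 − 1 + 0 = 0.

Hence the Betti numbers are b_0 = 1, b_1 = 1, b_2 = 0.

b_0 = 1, b_1 = 1, b_2 = 0.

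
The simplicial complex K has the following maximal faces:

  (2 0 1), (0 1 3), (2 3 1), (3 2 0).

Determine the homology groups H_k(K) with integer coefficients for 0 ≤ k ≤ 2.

H_0 ≅ Z,  H_1 = 0,  H_2 ≅ Z.

We work with the vertex ordering 0 < 1 < 2 < 3. The simplices of K, each written with vertices in increasing order, are:

  0-simplices (4): [0], [1], [2], [3]
  1-simplices (6): [0,1], [0,2], [0,3], [1,2], [1,3], [2,3]
  2-simplices (4): [0,1,2], [0,1,3], [0,2,3], [1,2,3]

giving chain groups C_0 ≅ Z^4, C_1 ≅ Z^6, C_2 ≅ Z^4.

Boundary ∂_1: C_1 → C_0 sends each edge [p,q] (with p < q) to q − p.
This gives a 4×6 integer matrix of rank 3; reducing to Smith normal form yields diagonal entries (1,1,1).

The boundary map ∂_2: C_2 → C_1 maps a triangle to the signed sum of its edges. For instance
  ∂[0,2,3] = [2,3] − [0,3] + [0,2],
  ∂[1,2,3] = [2,3] − [1,3] + [1,2].
The 6×4 boundary matrix has rank 3 and Smith normal form diag(1,1,1).

Now H_k = ker ∂_k / im ∂_{k+1}, so:

  H_0: rank C_0 − rank ∂_1 = 4 − 3 = 1, and the invariant factors of ∂_1 are all 1, so H_0 = Z.
  H_1: rank ker ∂_1 − rank ∂_2 = (6 − 3) − 3 = 0, and the invariant factors of ∂_2 are all 1, so H_1 = 0.
  H_2: rank ker ∂_2 − rank ∂_3 = (4 − 3) − 0 = 1, and there is no ∂_3, so H_2 = Z.

As a check, the Euler characteristic is 4 − 6 + 4 = 2, which agrees with 1 − 0 + 1 = 2.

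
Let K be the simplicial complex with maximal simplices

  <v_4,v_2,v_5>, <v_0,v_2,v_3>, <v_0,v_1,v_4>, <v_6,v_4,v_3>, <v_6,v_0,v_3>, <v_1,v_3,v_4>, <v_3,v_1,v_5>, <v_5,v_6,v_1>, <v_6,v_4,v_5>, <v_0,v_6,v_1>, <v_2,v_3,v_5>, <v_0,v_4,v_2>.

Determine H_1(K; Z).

H_1 = Z/2.

We work with the vertex ordering v_0 < v_1 < v_2 < v_3 < v_4 < v_5 < v_6. The simplices of K, each written with vertices in increasing order, are:

  0-simplices (7): [v_0], [v_1], [v_2], [v_3], [v_4], [v_5], [v_6]
  1-simplices (18): (18 of them)
  2-simplices (12): (12 of them)

so the chain groups are C_0 ≅ Z^7, C_1 ≅ Z^18, C_2 ≅ Z^12.

The boundary map ∂_1: C_1 → C_0 is given by ∂[p,q] = [q] − [p].
This gives a 7×18 integer matrix of rank 6; reducing to Smith normal form yields diagonal entries (1,1,1,1,1,1).

∂_2: C_2 → C_1 acts by ∂[p,q,r] = [q,r] − [p,r] + [p,q]. For instance
  ∂[v_0,v_1,v_6] = [v_1,v_6] − [v_0,v_6] + [v_0,v_1],
  ∂[v_1,v_3,v_4] = [v_3,v_4] − [v_1,v_4] + [v_1,v_3].
The resulting 18×12 matrix has rank 12, and its Smith normal form has invariant factors (1,1,1,1,1,1,1,1,1,1,1,2).

Now H_k = ker ∂_k / im ∂_{k+1}, so:

  H_1: rank ker ∂_1 − rank ∂_2 = (18 − 6) − 12 = 0, and ∂_2 has invariant factor 2 > 1, so H_1 ≅ Z/2.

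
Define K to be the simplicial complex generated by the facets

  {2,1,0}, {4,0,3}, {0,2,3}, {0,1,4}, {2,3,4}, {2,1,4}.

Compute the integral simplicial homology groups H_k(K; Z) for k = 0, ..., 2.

H_0 = Z,  H_1 = 0,  H_2 = Z.

Take the total order 0 < 1 < 2 < 3 < 4 on the vertex set. Then K (dimension 2) consists of the simplices:

  0-simplices (5): [0], [1], [2], [3], [4]
  1-simplices (9): [0,1], [0,2], [0,3], [0,4], [1,2], [1,4], [2,3], [2,4], [3,4]
  2-simplices (6): [0,1,2], [0,1,4], [0,2,3], [0,3,4], [1,2,4], [2,3,4]

Hence C_0 ≅ Z^5, C_1 ≅ Z^9, C_2 ≅ Z^6.

∂_1: C_1 → C_0 maps an edge to its endpoints' difference, ∂[p,q] = q − p. For instance
  ∂[2,3] = [3] − [2].
This gives a 5×9 integer matrix of rank 4; reducing to Smith normal form yields diagonal entries (1,1,1,1).

Boundary ∂_2: C_2 → C_1 acts by ∂[p,q,r] = [q,r] − [p,r] + [p,q]. For instance
  ∂[2,3,4] = [3,4] − [2,4] + [2,3],
  ∂[0,3,4] = [3,4] − [0,4] + [0,3].
As a 9×6 matrix over Z this has rank 5, with invariant factors (1,1,1,1,1).

From H_k ≅ ker(∂_k) / im(∂_{k+1}) we obtain:

  H_0: rank C_0 − rank ∂_1 = 5 − 4 = 1, and the invariant factors of ∂_1 are all 1, so H_0 ≅ Z.
  H_1: rank ker ∂_1 − rank ∂_2 = (9 − 4) − 5 = 0, and the invariant factors of ∂_2 are all 1, so H_1 ≅ 0.
  H_2: rank ker ∂_2 − rank ∂_3 = (6 − 5) − 0 = 1, and there is no ∂_3, so H_2 ≅ Z.

As a check, the Euler characteristic is 5 − 9 + 6 = 2, which agrees with 1 − 0 + 1 = 2.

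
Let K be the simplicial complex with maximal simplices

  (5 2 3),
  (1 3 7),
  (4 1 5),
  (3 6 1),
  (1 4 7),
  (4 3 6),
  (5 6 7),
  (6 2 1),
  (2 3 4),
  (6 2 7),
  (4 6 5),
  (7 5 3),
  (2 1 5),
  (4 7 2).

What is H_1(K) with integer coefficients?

K has 7 vertices, 21 edges, 14 triangles.
rank ∂_1 = 6, rank ∂_2 = 13 ⇒ b_1 = 21 − 6 − 13 = 2; all invariant factors of ∂_2 are 1 so no torsion. So H_1 = Z^2.

H_1 = Z^2.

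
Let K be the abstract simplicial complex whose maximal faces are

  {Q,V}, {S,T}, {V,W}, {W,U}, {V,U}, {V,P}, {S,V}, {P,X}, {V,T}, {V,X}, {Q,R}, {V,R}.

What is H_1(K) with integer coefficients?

H_1 = Z^4.

Take the total order P < Q < R < S < T < U < V < W < X on the vertex set. Then K (dimension 1) consists of the simplices:

  0-simplices (9): P, Q, R, S, T, U, V, W, X
  1-simplices (12): PV, PX, QR, QV, RV, ST, SV, TV, UV, UW, VW, VX

Hence C_0 ≅ Z^9, C_1 ≅ Z^12.

Boundary ∂_1: C_1 → C_0 sends each edge [p,q] (with p < q) to q − p.
The resulting 9×12 matrix has rank 8, and its Smith normal form has invariant factors (1,1,1,1,1,1,1,1).

Computing H_k = (kernel of ∂_k) / (image of ∂_{k+1}):

  H_1: rank ker ∂_1 − rank ∂_2 = (12 − 8) − 0 = 4, and there is no ∂_2, so H_1 ≅ Z^4.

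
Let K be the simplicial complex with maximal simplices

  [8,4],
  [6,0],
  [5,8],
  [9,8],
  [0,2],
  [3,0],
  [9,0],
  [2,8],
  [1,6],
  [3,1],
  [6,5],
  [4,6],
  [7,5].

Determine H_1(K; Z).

Fix the vertex order 0 < 1 < 2 < 3 < 4 < 5 < 6 < 7 < 8 < 9 and write every simplex with vertices in increasing order. Then dim K = 1 and the simplices of K are:

  0-simplices (10): [0], [1], [2], [3], [4], [5], [6], [7], [8], [9]
  1-simplices (13): [0,2], [0,3], [0,6], [0,9], [1,3], [1,6], [2,8], [4,6], [4,8], [5,6], [5,7], [5,8], [8,9]

Hence C_0 ≅ Z^10, C_1 ≅ Z^13.

Boundary ∂_1: C_1 → C_0 sends each edge [p,q] (with p < q) to q − p. For instance
  ∂[0,2] = [2] − [0].
The 10×13 boundary matrix has rank 9 and Smith normal form diag(1,1,1,1,1,1,1,1,1).

Reading off H_k = ker ∂_k / im ∂_{k+1}:

  H_1: rank ker ∂_1 − rank ∂_2 = (13 − 9) − 0 = 4, and there is no ∂_2, so H_1 = Z^4.

H_1 = Z^4.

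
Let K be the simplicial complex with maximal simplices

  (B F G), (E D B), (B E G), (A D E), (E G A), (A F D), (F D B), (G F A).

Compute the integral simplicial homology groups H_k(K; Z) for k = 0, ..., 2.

We work with the vertex ordering A < B < D < E < F < G. The simplices of K, each written with vertices in increasing order, are:

  0-simplices (6): A, B, D, E, F, G
  1-simplices (12): AD, AE, AF, AG, BD, BE, BF, BG, DE, DF, EG, FG
  2-simplices (8): ADE, ADF, AEG, AFG, BDE, BDF, BEG, BFG

so the chain groups are C_0 ≅ Z^6, C_1 ≅ Z^12, C_2 ≅ Z^8.

∂_1: C_1 → C_0 sends each edge [p,q] (with p < q) to q − p. For instance
  ∂AG = G − A.
This gives a 6×12 integer matrix of rank 5; reducing to Smith normal form yields diagonal entries (1,1,1,1,1).

Boundary ∂_2: C_2 → C_1 maps a triangle to the signed sum of its edges. For instance
  ∂BDE = DE − BE + BD,
  ∂AEG = EG − AG + AE.
The 12×8 boundary matrix has rank 7 and Smith normal form diag(1,1,1,1,1,1,1).

From H_k ≅ ker(∂_k) / im(∂_{k+1}) we obtain:

  H_0: rank C_0 − rank ∂_1 = 6 − 5 = 1, and the invariant factors of ∂_1 are all 1, so H_0 = Z.
  H_1: rank ker ∂_1 − rank ∂_2 = (12 − 5) − 7 = 0, and the invariant factors of ∂_2 are all 1, so H_1 = 0.
  H_2: rank ker ∂_2 − rank ∂_3 = (8 − 7) − 0 = 1, and there is no ∂_3, so H_2 = Z.

H_0 = Z,  H_1 = 0,  H_2 = Z.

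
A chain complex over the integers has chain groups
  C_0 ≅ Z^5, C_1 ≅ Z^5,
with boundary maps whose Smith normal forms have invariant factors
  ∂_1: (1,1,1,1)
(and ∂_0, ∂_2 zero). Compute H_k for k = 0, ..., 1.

H_0: b_0 = 5 − 0 − 4 = 1; torsion from ∂_1 factors > 1: none. So H_0 ≅ Z.
H_1: b_1 = 5 − 4 − 0 = 1; torsion from ∂_2 factors > 1: none. So H_1 ≅ Z.

H_0 ≅ Z,  H_1 ≅ Z.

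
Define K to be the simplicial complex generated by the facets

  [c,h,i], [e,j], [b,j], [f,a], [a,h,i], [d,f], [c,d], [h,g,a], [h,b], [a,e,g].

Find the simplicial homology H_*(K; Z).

H_0 = Z,  H_1 = Z^2,  H_2 = 0.

Fix the vertex order a < b < c < d < e < f < g < h < i < j and write every simplex with vertices in increasing order. Then dim K = 2 and the simplices of K are:

  0-simplices (10): a, b, c, d, e, f, g, h, i, j
  1-simplices (15): ae, af, ag, ah, ai, bh, bj, cd, ch, ci, df, eg, ej, gh, hi
  2-simplices (4): aeg, agh, ahi, chi

giving chain groups C_0 ≅ Z^10, C_1 ≅ Z^15, C_2 ≅ Z^4.

The boundary map ∂_1: C_1 → C_0 sends each edge [p,q] (with p < q) to q − p. For instance
  ∂af = f − a.
This gives a 10×15 integer matrix of rank 9; reducing to Smith normal form yields diagonal entries (1,1,1,1,1,1,1,1,1).

∂_2: C_2 → C_1 sends each 2-simplex [p,q,r] to [q,r] − [p,r] + [p,q]. For instance
  ∂aeg = eg − ag + ae,
  ∂ahi = hi − ai + ah.
This gives a 15×4 integer matrix of rank 4; reducing to Smith normal form yields diagonal entries (1,1,1,1).

From H_k ≅ ker(∂_k) / im(∂_{k+1}) we obtain:

  H_0: rank C_0 − rank ∂_1 = 10 − 9 = 1, and the invariant factors of ∂_1 are all 1, so H_0 = Z.
  H_1: rank ker ∂_1 − rank ∂_2 = (15 − 9) − 4 = 2, and the invariant factors of ∂_2 are all 1, so H_1 = Z^2.
  H_2: rank ker ∂_2 − rank ∂_3 = (4 − 4) − 0 = 0, and there is no ∂_3, so H_2 = 0.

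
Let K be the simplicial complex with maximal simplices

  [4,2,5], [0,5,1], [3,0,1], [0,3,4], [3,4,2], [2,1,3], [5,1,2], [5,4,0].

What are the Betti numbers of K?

We work with the vertex ordering 0 < 1 < 2 < 3 < 4 < 5. The simplices of K, each written with vertices in increasing order, are:

  0-simplices (6): [0], [1], [2], [3], [4], [5]
  1-simplices (12): [0,1], [0,3], [0,4], [0,5], [1,2], [1,3], [1,5], [2,3], [2,4], [2,5], [3,4], [4,5]
  2-simplices (8): [0,1,3], [0,1,5], [0,3,4], [0,4,5], [1,2,3], [1,2,5], [2,3,4], [2,4,5]

so the chain groups are C_0 ≅ Z^6, C_1 ≅ Z^12, C_2 ≅ Z^8.

Boundary ∂_1: C_1 → C_0 maps an edge to its endpoints' difference, ∂[p,q] = q − p. For instance
  ∂[2,4] = [4] − [2].
As a 6×12 matrix over Z this has rank 5, with invariant factors (1,1,1,1,1).

∂_2: C_2 → C_1 sends each 2-simplex [p,q,r] to [q,r] − [p,r] + [p,q]. For instance
  ∂[2,3,4] = [3,4] − [2,4] + [2,3],
  ∂[2,4,5] = [4,5] − [2,5] + [2,4].
The 12×8 boundary matrix has rank 7 and Smith normal form diag(1,1,1,1,1,1,1).

From H_k ≅ ker(∂_k) / im(∂_{k+1}) we obtain:

  H_0: rank C_0 − rank ∂_1 = 6 − 5 = 1, and the invariant factors of ∂_1 are all 1, so H_0 ≅ Z.
  H_1: rank ker ∂_1 − rank ∂_2 = (12 − 5) − 7 = 0, and the invariant factors of ∂_2 are all 1, so H_1 ≅ 0.
  H_2: rank ker ∂_2 − rank ∂_3 = (8 − 7) − 0 = 1, and there is no ∂_3, so H_2 ≅ Z.

(K is a triangulation of the 2-sphere S^2.)

Hence the Betti numbers are b_0 = 1, b_1 = 0, b_2 = 1.

b_0 = 1, b_1 = 0, b_2 = 1.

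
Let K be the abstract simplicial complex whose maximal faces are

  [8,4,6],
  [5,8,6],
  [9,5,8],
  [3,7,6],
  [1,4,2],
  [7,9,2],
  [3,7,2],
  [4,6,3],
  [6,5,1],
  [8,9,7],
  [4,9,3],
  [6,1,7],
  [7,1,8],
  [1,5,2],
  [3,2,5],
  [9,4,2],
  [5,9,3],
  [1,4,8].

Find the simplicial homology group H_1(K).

H_1 = Z × Z/2.

We work with the vertex ordering 1 < 2 < 3 < 4 < 5 < 6 < 7 < 8 < 9. The simplices of K, each written with vertices in increasing order, are:

  0-simplices (9): [1], [2], [3], [4], [5], [6], [7], [8], [9]
  1-simplices (27): (27 of them)
  2-simplices (18): [1,2,4], [1,2,5], [1,4,8], [1,5,6], [1,6,7], [1,7,8], [2,3,5], [2,3,7], [2,4,9], [2,7,9], [3,4,6], [3,4,9], [3,5,9], [3,6,7], [4,6,8], [5,6,8], [5,8,9], [7,8,9]

so the chain groups are C_0 ≅ Z^9, C_1 ≅ Z^27, C_2 ≅ Z^18.

The boundary map ∂_1: C_1 → C_0 maps an edge to its endpoints' difference, ∂[p,q] = q − p.
As a 9×27 matrix over Z this has rank 8, with invariant factors (1,1,1,1,1,1,1,1).

Boundary ∂_2: C_2 → C_1 maps a triangle to the signed sum of its edges. For instance
  ∂[7,8,9] = [8,9] − [7,9] + [7,8],
  ∂[2,3,5] = [3,5] − [2,5] + [2,3].
The resulting 27×18 matrix has rank 18, and its Smith normal form has invariant factors (1,1,1,1,1,1,1,1,1,1,1,1,1,1,1,1,1,2).

Computing H_k = (kernel of ∂_k) / (image of ∂_{k+1}):

  H_1: rank ker ∂_1 − rank ∂_2 = (27 − 8) − 18 = 1, and ∂_2 has invariant factor 2 > 1, so H_1 ≅ Z × Z/2.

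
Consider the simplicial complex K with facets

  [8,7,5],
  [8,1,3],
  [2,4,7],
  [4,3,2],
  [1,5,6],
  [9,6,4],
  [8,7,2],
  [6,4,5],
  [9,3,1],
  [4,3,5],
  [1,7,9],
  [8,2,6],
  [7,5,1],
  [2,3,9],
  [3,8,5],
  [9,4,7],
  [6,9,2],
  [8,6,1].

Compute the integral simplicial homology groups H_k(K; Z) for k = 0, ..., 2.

H_0 ≅ Z,  H_1 ≅ Z ⊕ Z/2,  H_2 = 0.

Fix the vertex order 1 < 2 < 3 < 4 < 5 < 6 < 7 < 8 < 9 and write every simplex with vertices in increasing order. Then dim K = 2 and the simplices of K are:

  0-simplices (9): [1], [2], [3], [4], [5], [6], [7], [8], [9]
  1-simplices (27): (27 of them)
  2-simplices (18): [1,3,8], [1,3,9], [1,5,6], [1,5,7], [1,6,8], [1,7,9], [2,3,4], [2,3,9], [2,4,7], [2,6,8], [2,6,9], [2,7,8], [3,4,5], [3,5,8], [4,5,6], [4,6,9], [4,7,9], [5,7,8]

Hence C_0 ≅ Z^9, C_1 ≅ Z^27, C_2 ≅ Z^18.

∂_1: C_1 → C_0 maps an edge to its endpoints' difference, ∂[p,q] = q − p. For instance
  ∂[1,7] = [7] − [1].
The resulting 9×27 matrix has rank 8, and its Smith normal form has invariant factors (1,1,1,1,1,1,1,1).

∂_2: C_2 → C_1 acts by ∂[p,q,r] = [q,r] − [p,r] + [p,q]. For instance
  ∂[3,4,5] = [4,5] − [3,5] + [3,4],
  ∂[1,3,9] = [3,9] − [1,9] + [1,3].
As a 27×18 matrix over Z this has rank 18, with invariant factors (1,1,1,1,1,1,1,1,1,1,1,1,1,1,1,1,1,2).

From H_k ≅ ker(∂_k) / im(∂_{k+1}) we obtain:

  H_0: rank C_0 − rank ∂_1 = 9 − 8 = 1, and the invariant factors of ∂_1 are all 1, so H_0 ≅ Z.
  H_1: rank ker ∂_1 − rank ∂_2 = (27 − 8) − 18 = 1, and ∂_2 has invariant factor 2 > 1, so H_1 ≅ Z ⊕ Z/2.
  H_2: rank ker ∂_2 − rank ∂_3 = (18 − 18) − 0 = 0, and there is no ∂_3, so H_2 ≅ 0.

(K is a triangulation of the Klein bottle.)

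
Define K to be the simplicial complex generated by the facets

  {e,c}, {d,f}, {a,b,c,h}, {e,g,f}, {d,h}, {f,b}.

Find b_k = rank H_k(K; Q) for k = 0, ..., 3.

Fix the vertex order a < b < c < d < e < f < g < h and write every simplex with vertices in increasing order. Then dim K = 3 and the simplices of K are:

  0-simplices (8): a, b, c, d, e, f, g, h
  1-simplices (13): ab, ac, ah, bc, bf, bh, ce, ch, df, dh, ef, eg, fg
  2-simplices (5): abc, abh, ach, bch, efg
  3-simplices (1): abch

Hence C_0 ≅ Z^8, C_1 ≅ Z^13, C_2 ≅ Z^5, C_3 ≅ Z^1.

Boundary ∂_1: C_1 → C_0 maps an edge to its endpoints' difference, ∂[p,q] = q − p. For instance
  ∂bc = c − b.
The 8×13 boundary matrix has rank 7 and Smith normal form diag(1,1,1,1,1,1,1).

∂_2: C_2 → C_1 sends each 2-simplex [p,q,r] to [q,r] − [p,r] + [p,q]. For instance
  ∂abh = bh − ah + ab,
  ∂efg = fg − eg + ef.
As a 13×5 matrix over Z this has rank 4, with invariant factors (1,1,1,1).

Boundary ∂_3: C_3 → C_2 sends each 3-simplex σ to the alternating sum Σ_i (−1)^i (σ with its i-th vertex removed). For instance
  ∂abch = bch − ach + abh − abc.
The resulting 5×1 matrix has rank 1, and its Smith normal form has invariant factors (1).

Now H_k = ker ∂_k / im ∂_{k+1}, so:

  H_0: rank C_0 − rank ∂_1 = 8 − 7 = 1, and the invariant factors of ∂_1 are all 1, so H_0 = Z.
  H_1: rank ker ∂_1 − rank ∂_2 = (13 − 7) − 4 = 2, and the invariant factors of ∂_2 are all 1, so H_1 = Z^2.
  H_2: rank ker ∂_2 − rank ∂_3 = (5 − 4) − 1 = 0, and the invariant factors of ∂_3 are all 1, so H_2 = 0.
  H_3: rank ker ∂_3 − rank ∂_4 = (1 − 1) − 0 = 0, and there is no ∂_4, so H_3 = 0.

Hence the Betti numbers are b_0 = 1, b_1 = 2, b_2 = 0, b_3 = 0.

b_0 = 1, b_1 = 2, b_2 = 0, b_3 = 0.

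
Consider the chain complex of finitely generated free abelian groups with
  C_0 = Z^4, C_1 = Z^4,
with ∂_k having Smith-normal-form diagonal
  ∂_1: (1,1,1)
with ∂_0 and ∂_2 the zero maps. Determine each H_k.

H_0: b_0 = 4 − 0 − 3 = 1; torsion from ∂_1 factors > 1: none. So H_0 ≅ Z.
H_1: b_1 = 4 − 3 − 0 = 1; torsion from ∂_2 factors > 1: none. So H_1 ≅ Z.

H_0 ≅ Z,  H_1 ≅ Z.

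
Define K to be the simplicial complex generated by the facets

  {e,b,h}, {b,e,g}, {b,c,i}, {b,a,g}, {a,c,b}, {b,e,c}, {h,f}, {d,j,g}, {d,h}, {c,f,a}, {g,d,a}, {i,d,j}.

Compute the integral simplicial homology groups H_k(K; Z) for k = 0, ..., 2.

We work with the vertex ordering a < b < c < d < e < f < g < h < i < j. The simplices of K, each written with vertices in increasing order, are:

  0-simplices (10): a, b, c, d, e, f, g, h, i, j
  1-simplices (22): ab, ac, ad, af, ag, bc, be, bg, bh, bi, ce, cf, ci, dg, dh, di, dj, eg, eh, fh, gj, ij
  2-simplices (10): abc, abg, acf, adg, bce, bci, beg, beh, dgj, dij

Hence C_0 ≅ Z^10, C_1 ≅ Z^22, C_2 ≅ Z^10.

Boundary ∂_1: C_1 → C_0 is given by ∂[p,q] = [q] − [p].
The resulting 10×22 matrix has rank 9, and its Smith normal form has invariant factors (1,1,1,1,1,1,1,1,1).

The boundary map ∂_2: C_2 → C_1 maps a triangle to the signed sum of its edges. For instance
  ∂bci = ci − bi + bc,
  ∂beh = eh − bh + be.
The 22×10 boundary matrix has rank 10 and Smith normal form diag(1,1,1,1,1,1,1,1,1,1).

Reading off H_k = ker ∂_k / im ∂_{k+1}:

  H_0: rank C_0 − rank ∂_1 = 10 − 9 = 1, and the invariant factors of ∂_1 are all 1, so H_0 ≅ Z.
  H_1: rank ker ∂_1 − rank ∂_2 = (22 − 9) − 10 = 3, and the invariant factors of ∂_2 are all 1, so H_1 ≅ Z^3.
  H_2: rank ker ∂_2 − rank ∂_3 = (10 − 10) − 0 = 0, and there is no ∂_3, so H_2 ≅ 0.

As a check, the Euler characteristic is 10 − 22 + 10 = -2, which agrees with 1 − 3 + 0 = -2.

H_0 = Z,  H_1 = Z^3,  H_2 = 0.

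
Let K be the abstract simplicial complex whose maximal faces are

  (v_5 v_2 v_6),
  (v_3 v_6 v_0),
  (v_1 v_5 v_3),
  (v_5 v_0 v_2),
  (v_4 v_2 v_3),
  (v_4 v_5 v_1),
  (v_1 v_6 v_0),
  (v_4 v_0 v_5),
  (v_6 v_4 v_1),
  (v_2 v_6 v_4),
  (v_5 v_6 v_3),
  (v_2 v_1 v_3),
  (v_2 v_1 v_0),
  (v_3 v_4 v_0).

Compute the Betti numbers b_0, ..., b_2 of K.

b_0 = 1, b_1 = 2, b_2 = 1.

Order the vertices as v_0 < v_1 < v_2 < v_3 < v_4 < v_5 < v_6. Listing each simplex with vertices in this order, K has dimension 2 with simplices:

  0-simplices (7): [v_0], [v_1], [v_2], [v_3], [v_4], [v_5], [v_6]
  1-simplices (21): (21 of them)
  2-simplices (14): (14 of them)

giving chain groups C_0 ≅ Z^7, C_1 ≅ Z^21, C_2 ≅ Z^14.

The boundary map ∂_1: C_1 → C_0 is given by ∂[p,q] = [q] − [p].
The resulting 7×21 matrix has rank 6, and its Smith normal form has invariant factors (1,1,1,1,1,1).

∂_2: C_2 → C_1 maps a triangle to the signed sum of its edges. For instance
  ∂[v_2,v_3,v_4] = [v_3,v_4] − [v_2,v_4] + [v_2,v_3],
  ∂[v_0,v_1,v_2] = [v_1,v_2] − [v_0,v_2] + [v_0,v_1].
The resulting 21×14 matrix has rank 13, and its Smith normal form has invariant factors (1,1,1,1,1,1,1,1,1,1,1,1,1).

Computing H_k = (kernel of ∂_k) / (image of ∂_{k+1}):

  H_0: rank C_0 − rank ∂_1 = 7 − 6 = 1, and the invariant factors of ∂_1 are all 1, so H_0 = Z.
  H_1: rank ker ∂_1 − rank ∂_2 = (21 − 6) − 13 = 2, and the invariant factors of ∂_2 are all 1, so H_1 = Z^2.
  H_2: rank ker ∂_2 − rank ∂_3 = (14 − 13) − 0 = 1, and there is no ∂_3, so H_2 = Z.

As a check, the Euler characteristic is 7 − 21 + 14 = 0, which agrees with 1 − 2 + 1 = 0.
(K is a triangulation of the torus T^2.)

Hence the Betti numbers are b_0 = 1, b_1 = 2, b_2 = 1.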